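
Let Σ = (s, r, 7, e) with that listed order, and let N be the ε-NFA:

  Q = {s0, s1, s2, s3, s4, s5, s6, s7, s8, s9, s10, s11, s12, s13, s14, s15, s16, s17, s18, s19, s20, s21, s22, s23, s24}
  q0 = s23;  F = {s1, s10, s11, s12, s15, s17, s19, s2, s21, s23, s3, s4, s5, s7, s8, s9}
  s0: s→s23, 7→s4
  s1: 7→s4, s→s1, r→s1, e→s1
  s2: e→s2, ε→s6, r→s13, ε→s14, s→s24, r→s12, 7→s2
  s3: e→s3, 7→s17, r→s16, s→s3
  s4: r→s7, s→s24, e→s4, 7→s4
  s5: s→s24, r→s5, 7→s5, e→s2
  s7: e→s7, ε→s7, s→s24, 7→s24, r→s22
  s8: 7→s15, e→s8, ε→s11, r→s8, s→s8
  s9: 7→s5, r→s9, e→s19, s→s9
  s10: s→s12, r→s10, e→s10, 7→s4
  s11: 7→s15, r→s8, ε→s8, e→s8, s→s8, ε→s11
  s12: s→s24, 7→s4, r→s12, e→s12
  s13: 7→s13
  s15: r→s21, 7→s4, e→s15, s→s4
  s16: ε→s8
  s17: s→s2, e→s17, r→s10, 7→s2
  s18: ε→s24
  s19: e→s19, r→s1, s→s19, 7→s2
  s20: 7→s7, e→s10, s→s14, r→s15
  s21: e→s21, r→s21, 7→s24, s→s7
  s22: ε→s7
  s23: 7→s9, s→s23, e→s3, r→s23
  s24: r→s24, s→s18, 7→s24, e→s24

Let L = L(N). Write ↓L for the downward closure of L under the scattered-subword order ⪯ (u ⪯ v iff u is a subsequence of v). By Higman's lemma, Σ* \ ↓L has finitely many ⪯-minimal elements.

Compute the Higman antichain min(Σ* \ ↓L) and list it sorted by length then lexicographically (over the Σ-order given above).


min(Σ*\↓L) = [77s, e7ss, er7r7].

|Q|=25, |F|=16, |δ|=85 (9 ε).
min D↑ (16 st, q0=0, F={7}): 0:s→0,r→0,7→1,e→2 1:s→1,r→1,7→3,e→4 2:s→2,r→5,7→6,e→2 3:s→7,r→3,7→3,e→8 4:s→4,r→9,7→8,e→4 5:s→5,r→5,7→10,e→5 6:s→8,r→11,7→8,e→6 7:s→7,r→7,7→7,e→7 8:s→7,r→12,7→8,e→8 9:s→9,r→9,7→13,e→9 10:s→13,r→14,7→13,e→10 11:s→12,r→11,7→13,e→11 12:s→7,r→12,7→13,e→12 13:s→7,r→15,7→13,e→13 14:s→15,r→14,7→7,e→14 15:s→7,r→15,7→7,e→15.
'77s': N↓-sim [23, 18, 11, 2] end={s18,s24} — reject; 3/3 deletions ∈↓L.
'e7ss': N↓-sim [23, 20, 14, 10, 2] end={s18,s24} — reject; 4/4 deletions ∈↓L.
'er7r7': run [23, 20, 14, 8, 5, 2] end={s18,s24} — reject; 5/5 del acc.
3 words, ⪯-incomp.


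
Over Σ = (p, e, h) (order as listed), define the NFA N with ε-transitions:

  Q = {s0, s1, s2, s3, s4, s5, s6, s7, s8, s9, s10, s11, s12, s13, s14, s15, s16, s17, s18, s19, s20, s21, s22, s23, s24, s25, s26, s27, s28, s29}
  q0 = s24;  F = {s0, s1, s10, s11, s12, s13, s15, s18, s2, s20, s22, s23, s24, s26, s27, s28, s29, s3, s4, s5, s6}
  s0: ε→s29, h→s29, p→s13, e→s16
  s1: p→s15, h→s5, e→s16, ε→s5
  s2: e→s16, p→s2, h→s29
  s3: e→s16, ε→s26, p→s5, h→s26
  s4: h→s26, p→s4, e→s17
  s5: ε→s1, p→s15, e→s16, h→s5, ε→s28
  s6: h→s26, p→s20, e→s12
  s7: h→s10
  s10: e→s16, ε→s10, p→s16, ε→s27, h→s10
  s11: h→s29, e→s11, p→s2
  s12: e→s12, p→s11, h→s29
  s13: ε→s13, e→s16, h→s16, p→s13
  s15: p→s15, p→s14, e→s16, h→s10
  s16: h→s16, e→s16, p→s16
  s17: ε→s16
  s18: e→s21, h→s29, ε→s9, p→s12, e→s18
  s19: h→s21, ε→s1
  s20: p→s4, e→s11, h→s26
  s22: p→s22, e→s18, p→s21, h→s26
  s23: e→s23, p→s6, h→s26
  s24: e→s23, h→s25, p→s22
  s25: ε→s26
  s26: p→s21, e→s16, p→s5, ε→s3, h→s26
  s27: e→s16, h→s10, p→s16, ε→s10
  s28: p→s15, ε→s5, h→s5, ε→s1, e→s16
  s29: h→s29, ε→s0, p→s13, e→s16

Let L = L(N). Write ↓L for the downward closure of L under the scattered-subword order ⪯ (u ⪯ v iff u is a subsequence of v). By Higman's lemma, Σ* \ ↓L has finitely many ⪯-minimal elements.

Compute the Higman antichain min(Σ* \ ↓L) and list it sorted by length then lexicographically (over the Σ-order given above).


min(Σ*\↓L) = [he, pehph, epppe, hpphp].

|Q|=30, |F|=21, |δ|=89 (17 ε).
min D↑ (17 st, q0=0, F={7}): 0:p→1,e→2,h→3 1:p→1,e→4,h→3 2:p→5,e→2,h→3 3:p→6,e→7,h→3 4:p→8,e→4,h→9 5:p→10,e→8,h→3 6:p→11,e→7,h→6 7:p→7,e→7,h→7 8:p→12,e→8,h→9 9:p→13,e→7,h→9 10:p→14,e→12,h→3 11:p→11,e→7,h→15 12:p→16,e→12,h→9 13:p→13,e→7,h→7 14:p→14,e→7,h→3 15:p→7,e→7,h→15 16:p→16,e→7,h→9.
'he': |S_i|=[27, 15, 1] end={s16} — reject; 2/2 single-dels accept.
'pehph': |S_i|=[27, 24, 11, 4, 2, 1] end={s16} rej; 5/5 single-dels accept.
'epppe': run [27, 24, 21, 19, 17, 2] end={s16,s17} rej; 5/5 single-dels accept.
'hpphp': |S_i|=[27, 15, 10, 6, 3, 1] end={s16} — reject; 5/5 single-dels accept.
4 words, ⪯-incomp.


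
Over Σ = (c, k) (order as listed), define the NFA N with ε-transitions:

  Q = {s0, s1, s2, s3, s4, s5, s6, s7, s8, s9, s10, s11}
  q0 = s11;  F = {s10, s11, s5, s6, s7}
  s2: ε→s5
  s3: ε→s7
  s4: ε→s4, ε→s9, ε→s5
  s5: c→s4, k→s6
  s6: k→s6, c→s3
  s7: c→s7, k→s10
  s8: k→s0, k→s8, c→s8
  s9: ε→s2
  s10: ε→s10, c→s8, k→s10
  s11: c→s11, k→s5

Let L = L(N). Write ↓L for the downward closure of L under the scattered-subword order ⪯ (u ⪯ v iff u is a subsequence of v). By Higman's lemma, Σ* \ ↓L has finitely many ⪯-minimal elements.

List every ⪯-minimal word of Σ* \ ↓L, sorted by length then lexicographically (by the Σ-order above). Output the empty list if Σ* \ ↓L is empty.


|Q|=12, |F|=5, |δ|=20 (7 ε).
min D↑ (6 st, q0=0, F={5}): 0:c→0,k→1 1:c→1,k→2 2:c→3,k→2 3:c→3,k→4 4:c→5,k→4 5:c→5,k→5 [Hopcroft].
'kkckc': |S_i|=[11, 10, 6, 5, 3, 2] end={s0,s8} rej; 5/5 deletions ∈↓L.
1 obstructions.

min(Σ*\↓L) = [kkckc].


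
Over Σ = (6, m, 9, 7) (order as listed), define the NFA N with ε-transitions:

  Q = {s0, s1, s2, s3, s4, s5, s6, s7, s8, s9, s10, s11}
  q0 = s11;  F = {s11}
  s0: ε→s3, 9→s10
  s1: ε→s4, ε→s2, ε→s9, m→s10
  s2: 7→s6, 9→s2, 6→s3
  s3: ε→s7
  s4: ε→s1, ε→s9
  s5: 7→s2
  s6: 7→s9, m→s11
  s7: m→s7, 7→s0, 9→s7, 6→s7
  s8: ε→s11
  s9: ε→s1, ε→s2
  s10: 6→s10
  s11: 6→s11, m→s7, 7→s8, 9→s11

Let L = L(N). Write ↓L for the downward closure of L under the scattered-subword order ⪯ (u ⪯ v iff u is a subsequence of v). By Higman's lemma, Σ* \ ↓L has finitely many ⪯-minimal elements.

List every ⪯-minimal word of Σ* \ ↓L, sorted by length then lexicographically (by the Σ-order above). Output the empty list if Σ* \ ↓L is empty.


min(Σ*\↓L) = [m].

|Q|=12, |F|=1, |δ|=27 (10 ε).
min D↑ (2 st, q0=0, F={1}): 0:6→0,m→1,9→0,7→0 1:6→1,m→1,9→1,7→1.
'm': N↓-sim [6, 4] end={s0,s10,s3,s7} — reject; 1/1 del acc.
1 obstructions.


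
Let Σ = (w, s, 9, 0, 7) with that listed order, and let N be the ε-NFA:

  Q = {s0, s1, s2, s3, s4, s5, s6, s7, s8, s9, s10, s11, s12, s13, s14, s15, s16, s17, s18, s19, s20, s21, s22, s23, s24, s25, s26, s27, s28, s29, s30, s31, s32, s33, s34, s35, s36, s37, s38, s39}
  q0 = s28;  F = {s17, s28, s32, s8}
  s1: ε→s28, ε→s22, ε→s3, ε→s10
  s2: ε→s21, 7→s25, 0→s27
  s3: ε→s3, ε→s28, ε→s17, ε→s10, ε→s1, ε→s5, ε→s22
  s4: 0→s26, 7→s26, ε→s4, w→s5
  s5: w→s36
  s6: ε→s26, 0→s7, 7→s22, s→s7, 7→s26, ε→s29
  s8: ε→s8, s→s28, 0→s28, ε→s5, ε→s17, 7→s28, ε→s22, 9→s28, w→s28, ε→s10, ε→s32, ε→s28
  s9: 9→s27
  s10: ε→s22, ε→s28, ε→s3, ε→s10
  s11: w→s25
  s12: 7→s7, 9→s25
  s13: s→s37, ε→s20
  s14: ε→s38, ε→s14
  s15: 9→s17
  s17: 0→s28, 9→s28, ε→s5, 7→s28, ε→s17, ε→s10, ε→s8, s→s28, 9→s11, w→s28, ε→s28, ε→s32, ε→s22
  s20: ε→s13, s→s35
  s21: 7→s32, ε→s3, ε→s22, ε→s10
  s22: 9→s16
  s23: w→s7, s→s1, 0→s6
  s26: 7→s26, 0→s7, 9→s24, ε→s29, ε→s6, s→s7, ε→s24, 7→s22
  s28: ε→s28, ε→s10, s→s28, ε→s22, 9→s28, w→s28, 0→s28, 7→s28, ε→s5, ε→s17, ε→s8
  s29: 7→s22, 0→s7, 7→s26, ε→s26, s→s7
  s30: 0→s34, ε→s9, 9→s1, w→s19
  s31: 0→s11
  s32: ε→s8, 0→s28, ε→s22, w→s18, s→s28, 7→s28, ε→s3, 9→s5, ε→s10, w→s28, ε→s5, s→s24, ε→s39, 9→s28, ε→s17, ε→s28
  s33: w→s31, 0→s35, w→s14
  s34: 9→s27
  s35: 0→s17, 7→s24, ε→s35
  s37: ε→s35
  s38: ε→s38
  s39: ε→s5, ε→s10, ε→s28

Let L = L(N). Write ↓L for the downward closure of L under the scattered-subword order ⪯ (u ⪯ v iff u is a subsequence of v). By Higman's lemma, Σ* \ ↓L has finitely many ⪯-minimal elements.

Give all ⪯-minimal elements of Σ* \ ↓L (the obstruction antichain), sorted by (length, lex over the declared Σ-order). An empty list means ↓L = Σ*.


|Q|=40, |F|=4, |δ|=130 (65 ε).
min D↑ (1 st, q0=0, F={}): 0:w→0,s→0,9→0,0→0,7→0 (ε-aug+det+¬).
L(D↑) = ∅ ⇒ ↓L = Σ*.

Antichain: [].


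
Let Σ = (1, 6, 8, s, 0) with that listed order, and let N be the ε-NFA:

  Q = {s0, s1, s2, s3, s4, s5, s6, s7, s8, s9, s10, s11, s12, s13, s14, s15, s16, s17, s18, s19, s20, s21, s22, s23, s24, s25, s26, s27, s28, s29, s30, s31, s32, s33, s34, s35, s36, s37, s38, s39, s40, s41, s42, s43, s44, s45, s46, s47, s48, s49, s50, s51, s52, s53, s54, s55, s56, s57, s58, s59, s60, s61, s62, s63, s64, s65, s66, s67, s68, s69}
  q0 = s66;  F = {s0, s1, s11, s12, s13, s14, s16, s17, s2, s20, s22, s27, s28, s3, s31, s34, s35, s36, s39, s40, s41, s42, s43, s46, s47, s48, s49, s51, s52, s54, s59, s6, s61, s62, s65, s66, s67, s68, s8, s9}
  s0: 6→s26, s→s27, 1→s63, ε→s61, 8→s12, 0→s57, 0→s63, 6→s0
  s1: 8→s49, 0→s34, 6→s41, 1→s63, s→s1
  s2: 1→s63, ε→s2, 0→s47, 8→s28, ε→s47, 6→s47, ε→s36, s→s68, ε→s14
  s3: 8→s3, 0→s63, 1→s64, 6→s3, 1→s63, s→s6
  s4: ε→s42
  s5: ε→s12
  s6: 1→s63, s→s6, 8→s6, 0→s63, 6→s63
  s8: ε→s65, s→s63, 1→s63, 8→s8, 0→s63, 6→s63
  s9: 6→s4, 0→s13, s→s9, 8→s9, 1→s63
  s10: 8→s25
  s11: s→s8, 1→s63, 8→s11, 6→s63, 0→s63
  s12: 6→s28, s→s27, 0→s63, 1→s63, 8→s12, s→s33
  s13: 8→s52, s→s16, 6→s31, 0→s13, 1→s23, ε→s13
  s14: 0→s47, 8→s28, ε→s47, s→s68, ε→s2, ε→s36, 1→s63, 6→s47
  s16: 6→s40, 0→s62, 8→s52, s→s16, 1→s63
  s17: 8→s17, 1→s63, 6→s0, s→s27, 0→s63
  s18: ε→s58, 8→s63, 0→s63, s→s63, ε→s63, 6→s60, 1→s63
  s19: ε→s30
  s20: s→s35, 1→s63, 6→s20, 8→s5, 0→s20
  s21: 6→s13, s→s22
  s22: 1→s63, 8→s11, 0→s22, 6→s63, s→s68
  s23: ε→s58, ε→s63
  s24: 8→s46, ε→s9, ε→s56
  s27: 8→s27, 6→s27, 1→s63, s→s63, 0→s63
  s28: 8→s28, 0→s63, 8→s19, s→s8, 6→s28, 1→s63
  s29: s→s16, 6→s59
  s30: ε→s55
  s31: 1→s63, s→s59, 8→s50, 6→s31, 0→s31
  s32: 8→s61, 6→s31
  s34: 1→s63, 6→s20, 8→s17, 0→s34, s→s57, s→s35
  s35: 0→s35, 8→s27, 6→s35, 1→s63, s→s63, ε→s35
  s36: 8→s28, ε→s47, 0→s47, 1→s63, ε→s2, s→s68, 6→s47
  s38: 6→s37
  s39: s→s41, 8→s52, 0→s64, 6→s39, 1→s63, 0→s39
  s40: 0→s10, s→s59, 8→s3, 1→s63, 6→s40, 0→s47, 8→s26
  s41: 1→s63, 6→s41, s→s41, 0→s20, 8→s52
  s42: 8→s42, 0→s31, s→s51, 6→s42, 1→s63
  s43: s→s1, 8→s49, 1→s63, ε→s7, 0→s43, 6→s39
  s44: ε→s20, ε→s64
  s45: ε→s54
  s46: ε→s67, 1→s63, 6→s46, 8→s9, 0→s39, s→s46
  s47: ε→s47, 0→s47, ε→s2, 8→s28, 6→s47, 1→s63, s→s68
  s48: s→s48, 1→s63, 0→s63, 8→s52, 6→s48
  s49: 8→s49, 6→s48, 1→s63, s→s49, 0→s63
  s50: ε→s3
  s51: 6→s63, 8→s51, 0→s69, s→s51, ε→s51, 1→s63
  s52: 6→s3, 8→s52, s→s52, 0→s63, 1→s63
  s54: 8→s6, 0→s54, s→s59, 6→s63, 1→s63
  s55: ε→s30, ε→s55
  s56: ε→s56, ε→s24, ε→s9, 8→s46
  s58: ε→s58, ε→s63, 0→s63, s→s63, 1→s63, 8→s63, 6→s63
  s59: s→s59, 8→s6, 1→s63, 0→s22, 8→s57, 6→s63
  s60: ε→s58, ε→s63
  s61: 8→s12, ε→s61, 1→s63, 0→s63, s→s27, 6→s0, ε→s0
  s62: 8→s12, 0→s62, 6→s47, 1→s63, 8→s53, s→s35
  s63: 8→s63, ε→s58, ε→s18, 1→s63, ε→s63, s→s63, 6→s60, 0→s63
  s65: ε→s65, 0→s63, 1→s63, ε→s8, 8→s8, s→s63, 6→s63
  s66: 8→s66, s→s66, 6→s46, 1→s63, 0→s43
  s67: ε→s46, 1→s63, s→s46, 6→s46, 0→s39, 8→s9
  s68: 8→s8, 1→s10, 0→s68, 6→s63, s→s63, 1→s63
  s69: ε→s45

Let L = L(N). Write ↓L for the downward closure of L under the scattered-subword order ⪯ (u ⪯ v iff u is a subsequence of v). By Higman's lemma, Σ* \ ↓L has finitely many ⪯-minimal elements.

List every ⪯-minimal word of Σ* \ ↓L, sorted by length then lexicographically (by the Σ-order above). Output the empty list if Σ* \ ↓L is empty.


A = [1, 080, 686s6, 0s0ss].

|Q|=70, |F|=40, |δ|=287 (50 ε).
min D↑ (35 st, q0=0, F={1}): 0:1→1,6→2,8→0,s→0,0→3 1:1→1,6→1,8→1,s→1,0→1 2:1→1,6→2,8→4,s→2,0→5 3:1→1,6→5,8→6,s→7,0→3 4:1→1,6→8,8→4,s→4,0→9 5:1→1,6→5,8→10,s→11,0→5 6:1→1,6→12,8→6,s→6,0→1 7:1→1,6→11,8→6,s→7,0→13 8:1→1,6→8,8→8,s→14,0→15 9:1→1,6→15,8→10,s→16,0→9 10:1→1,6→17,8→10,s→10,0→1 11:1→1,6→11,8→10,s→11,0→18 12:1→1,6→12,8→10,s→12,0→1 13:1→1,6→18,8→19,s→20,0→13 14:1→1,6→1,8→14,s→14,0→21 15:1→1,6→15,8→17,s→22,0→15 16:1→1,6→23,8→10,s→16,0→24 17:1→1,6→17,8→17,s→25,0→1 18:1→1,6→18,8→26,s→20,0→18 19:1→1,6→27,8→19,s→28,0→1 20:1→1,6→20,8→28,s→1,0→20 21:1→1,6→1,8→25,s→22,0→21 22:1→1,6→1,8→25,s→22,0→29 23:1→1,6→23,8→17,s→22,0→30 24:1→1,6→30,8→26,s→20,0→24 25:1→1,6→1,8→25,s→25,0→1 26:1→1,6→31,8→26,s→28,0→1 27:1→1,6→27,8→26,s→28,0→1 28:1→1,6→28,8→28,s→1,0→1 29:1→1,6→1,8→32,s→33,0→29 30:1→1,6→30,8→31,s→33,0→30 31:1→1,6→31,8→31,s→34,0→1 32:1→1,6→1,8→32,s→34,0→1 33:1→1,6→1,8→34,s→1,0→33 34:1→1,6→1,8→34,s→1,0→1 [Hopcroft].
'1': run [61, 8] end={s10,s18,s23,s25,s58,s60,s63,s64} rej; 1/1 deletions ∈↓L.
'080': N↓-sim [61, 54, 29, 5] end={s18,s57,s58,s60,s63} — reject; 3/3 single-dels accept.
'686s6': run [61, 54, 46, 36, 18, 4] end={s18,s58,s60,s63} ∉↓L; 5/5 single-dels accept.
'0s0ss': N↓-sim [61, 54, 44, 33, 13, 4] end={s18,s58,s60,s63} rej; 5/5 del acc.
4 words, ⪯-incomp.


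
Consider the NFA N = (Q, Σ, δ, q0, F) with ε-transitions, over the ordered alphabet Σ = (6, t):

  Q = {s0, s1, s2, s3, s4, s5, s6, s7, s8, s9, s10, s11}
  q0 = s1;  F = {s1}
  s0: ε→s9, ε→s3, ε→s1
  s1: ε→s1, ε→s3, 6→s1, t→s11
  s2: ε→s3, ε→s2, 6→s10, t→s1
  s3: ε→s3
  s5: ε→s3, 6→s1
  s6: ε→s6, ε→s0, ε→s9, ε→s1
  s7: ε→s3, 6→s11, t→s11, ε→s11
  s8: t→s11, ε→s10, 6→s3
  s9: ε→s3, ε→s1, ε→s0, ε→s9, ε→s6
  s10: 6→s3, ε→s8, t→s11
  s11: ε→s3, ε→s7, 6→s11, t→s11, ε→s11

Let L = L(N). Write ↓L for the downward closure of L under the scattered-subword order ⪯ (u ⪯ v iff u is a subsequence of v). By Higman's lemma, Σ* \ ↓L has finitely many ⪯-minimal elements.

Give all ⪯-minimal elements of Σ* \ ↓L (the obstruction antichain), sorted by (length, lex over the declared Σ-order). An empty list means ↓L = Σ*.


A = [t].

|Q|=12, |F|=1, |δ|=38 (25 ε).
min D↑ (2 st, q0=0, F={1}): 0:6→0,t→1 1:6→1,t→1 [Hopcroft].
't': |S_i|=[4, 3] end={s11,s3,s7} ∉↓L; 1/1 single-dels accept.
1 minimals (antichain).


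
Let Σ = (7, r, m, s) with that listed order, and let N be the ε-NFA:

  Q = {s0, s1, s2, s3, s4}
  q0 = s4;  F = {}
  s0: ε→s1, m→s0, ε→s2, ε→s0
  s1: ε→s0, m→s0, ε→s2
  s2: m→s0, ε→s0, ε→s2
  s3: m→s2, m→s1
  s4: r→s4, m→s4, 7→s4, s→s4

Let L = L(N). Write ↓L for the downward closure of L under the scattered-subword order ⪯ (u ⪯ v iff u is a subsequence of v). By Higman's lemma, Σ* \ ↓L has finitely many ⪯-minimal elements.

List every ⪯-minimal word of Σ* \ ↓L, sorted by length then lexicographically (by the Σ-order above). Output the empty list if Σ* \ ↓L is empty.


|Q|=5, |F|=0, |δ|=16 (7 ε).
min D↑ (1 st, q0=0, F={0}): 0:7→0,r→0,m→0,s→0 (ε-aug+det+¬).
ε ∈ L(D↑) — L = ∅.

A = [ε].


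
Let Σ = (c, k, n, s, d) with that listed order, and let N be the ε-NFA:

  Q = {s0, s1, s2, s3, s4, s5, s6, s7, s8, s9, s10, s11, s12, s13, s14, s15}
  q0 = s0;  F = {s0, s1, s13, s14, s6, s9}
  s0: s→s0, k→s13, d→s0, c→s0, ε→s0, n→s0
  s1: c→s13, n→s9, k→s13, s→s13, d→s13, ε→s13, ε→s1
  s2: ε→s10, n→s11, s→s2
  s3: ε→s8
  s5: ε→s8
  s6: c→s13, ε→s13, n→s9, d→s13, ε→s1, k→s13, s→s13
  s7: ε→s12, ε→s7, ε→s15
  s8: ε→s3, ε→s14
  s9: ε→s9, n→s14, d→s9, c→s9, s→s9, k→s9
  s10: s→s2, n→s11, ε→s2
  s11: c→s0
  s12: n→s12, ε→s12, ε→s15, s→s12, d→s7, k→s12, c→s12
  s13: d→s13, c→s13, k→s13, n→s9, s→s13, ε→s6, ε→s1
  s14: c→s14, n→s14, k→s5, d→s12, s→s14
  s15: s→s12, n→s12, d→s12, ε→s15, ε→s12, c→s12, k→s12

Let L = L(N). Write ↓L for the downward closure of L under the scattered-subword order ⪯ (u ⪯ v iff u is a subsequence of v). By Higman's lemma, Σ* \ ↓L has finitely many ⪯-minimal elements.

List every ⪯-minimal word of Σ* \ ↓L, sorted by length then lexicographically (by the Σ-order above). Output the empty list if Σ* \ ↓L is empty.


A = [knnd].

|Q|=16, |F|=6, |δ|=66 (21 ε).
min D↑ (5 st, q0=0, F={4}): 0:c→0,k→1,n→0,s→0,d→0 1:c→1,k→1,n→2,s→1,d→1 2:c→2,k→2,n→3,s→2,d→2 3:c→3,k→3,n→3,s→3,d→4 4:c→4,k→4,n→4,s→4,d→4 (ε-aug+det+¬).
'knnd': run [12, 11, 8, 7, 3] end={s12,s15,s7} rej; 4/4 deletions ∈↓L.
1 minimals (antichain).


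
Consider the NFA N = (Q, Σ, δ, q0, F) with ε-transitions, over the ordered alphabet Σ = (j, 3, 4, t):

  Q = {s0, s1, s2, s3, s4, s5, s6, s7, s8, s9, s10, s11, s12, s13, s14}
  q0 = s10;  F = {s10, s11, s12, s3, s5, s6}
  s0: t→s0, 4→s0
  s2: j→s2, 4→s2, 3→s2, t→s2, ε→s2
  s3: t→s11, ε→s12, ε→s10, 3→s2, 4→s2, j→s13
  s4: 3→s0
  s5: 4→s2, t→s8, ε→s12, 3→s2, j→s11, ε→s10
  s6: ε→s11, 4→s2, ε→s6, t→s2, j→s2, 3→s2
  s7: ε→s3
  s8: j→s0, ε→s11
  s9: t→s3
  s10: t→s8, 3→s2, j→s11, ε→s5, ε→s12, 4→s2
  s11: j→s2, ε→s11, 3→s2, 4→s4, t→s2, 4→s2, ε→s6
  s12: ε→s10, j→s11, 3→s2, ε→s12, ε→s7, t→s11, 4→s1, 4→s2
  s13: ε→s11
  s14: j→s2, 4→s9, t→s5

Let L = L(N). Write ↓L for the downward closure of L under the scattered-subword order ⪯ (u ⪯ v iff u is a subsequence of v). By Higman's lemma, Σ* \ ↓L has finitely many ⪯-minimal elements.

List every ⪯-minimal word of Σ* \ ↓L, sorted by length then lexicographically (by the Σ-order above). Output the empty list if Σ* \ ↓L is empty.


|Q|=15, |F|=6, |δ|=55 (17 ε).
min D↑ (3 st, q0=0, F={2}): 0:j→1,3→2,4→2,t→1 1:j→2,3→2,4→2,t→2 2:j→2,3→2,4→2,t→2 [Hopcroft].
'3': N↓-sim [13, 2] end={s0,s2} — reject; 1/1 single-dels accept.
'4': run [13, 4] end={s0,s1,s2,s4} ∉↓L; 1/1 del acc.
'jj': N↓-sim [13, 6, 1] end={s2} — reject; 2/2 deletions ∈↓L.
'jt': N↓-sim [13, 6, 2] end={s0,s2} ∉↓L; 2/2 del acc.
'tj': N↓-sim [13, 6, 2] end={s0,s2} — reject; 2/2 del acc.
'tt': |S_i|=[13, 6, 2] end={s0,s2} ∉↓L; 2/2 deletions ∈↓L.
6 minimals (antichain).

min(Σ*\↓L) = [3, 4, jj, jt, tj, tt].


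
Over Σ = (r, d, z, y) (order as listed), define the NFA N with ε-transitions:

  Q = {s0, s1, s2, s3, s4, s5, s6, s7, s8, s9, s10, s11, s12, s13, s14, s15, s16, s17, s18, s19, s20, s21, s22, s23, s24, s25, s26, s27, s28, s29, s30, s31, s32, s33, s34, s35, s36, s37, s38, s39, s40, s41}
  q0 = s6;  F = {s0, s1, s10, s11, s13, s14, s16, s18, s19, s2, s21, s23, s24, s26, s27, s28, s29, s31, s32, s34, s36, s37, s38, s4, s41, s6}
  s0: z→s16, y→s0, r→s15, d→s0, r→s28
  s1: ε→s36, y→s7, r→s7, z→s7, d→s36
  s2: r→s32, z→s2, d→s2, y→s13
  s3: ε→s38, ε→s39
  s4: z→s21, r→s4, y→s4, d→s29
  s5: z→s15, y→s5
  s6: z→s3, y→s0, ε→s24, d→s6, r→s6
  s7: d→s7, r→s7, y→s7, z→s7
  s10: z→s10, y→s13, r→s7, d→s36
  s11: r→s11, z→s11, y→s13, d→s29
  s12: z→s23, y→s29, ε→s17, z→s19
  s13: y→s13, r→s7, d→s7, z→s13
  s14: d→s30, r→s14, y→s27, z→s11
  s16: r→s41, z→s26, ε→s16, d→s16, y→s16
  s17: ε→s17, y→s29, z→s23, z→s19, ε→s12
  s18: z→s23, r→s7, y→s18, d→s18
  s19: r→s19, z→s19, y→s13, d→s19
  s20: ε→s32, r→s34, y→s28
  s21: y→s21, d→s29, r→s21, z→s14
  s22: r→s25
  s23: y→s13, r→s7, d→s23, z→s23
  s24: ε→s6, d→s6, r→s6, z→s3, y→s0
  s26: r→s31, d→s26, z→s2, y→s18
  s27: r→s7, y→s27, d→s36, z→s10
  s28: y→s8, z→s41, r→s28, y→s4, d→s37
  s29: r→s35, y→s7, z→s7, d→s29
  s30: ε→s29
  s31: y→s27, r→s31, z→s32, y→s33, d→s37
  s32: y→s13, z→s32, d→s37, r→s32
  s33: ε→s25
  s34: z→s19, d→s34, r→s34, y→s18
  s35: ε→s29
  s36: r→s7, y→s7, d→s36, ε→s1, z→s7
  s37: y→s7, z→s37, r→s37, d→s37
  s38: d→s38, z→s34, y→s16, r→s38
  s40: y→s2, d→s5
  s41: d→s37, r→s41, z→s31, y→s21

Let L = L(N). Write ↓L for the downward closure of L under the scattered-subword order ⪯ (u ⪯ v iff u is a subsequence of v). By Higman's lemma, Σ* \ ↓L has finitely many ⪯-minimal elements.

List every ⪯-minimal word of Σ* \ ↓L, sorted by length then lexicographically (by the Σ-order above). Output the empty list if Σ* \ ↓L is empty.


A = [zzyr, yrdy, zzzyd, yrydz].

|Q|=42, |F|=26, |δ|=138 (14 ε).
min D↑ (25 st, q0=0, F={13}): 0:r→0,d→0,z→1,y→2 1:r→1,d→1,z→3,y→4 2:r→5,d→2,z→4,y→2 3:r→3,d→3,z→6,y→7 4:r→8,d→4,z→9,y→4 5:r→5,d→10,z→8,y→11 6:r→6,d→6,z→6,y→12 7:r→13,d→7,z→14,y→7 8:r→8,d→10,z→15,y→16 9:r→15,d→9,z→17,y→7 10:r→10,d→10,z→10,y→13 11:r→11,d→18,z→16,y→11 12:r→13,d→13,z→12,y→12 13:r→13,d→13,z→13,y→13 14:r→13,d→14,z→14,y→12 15:r→15,d→10,z→19,y→20 16:r→16,d→18,z→21,y→16 17:r→19,d→17,z→17,y→12 18:r→18,d→18,z→13,y→13 19:r→19,d→10,z→19,y→12 20:r→13,d→22,z→23,y→20 21:r→21,d→18,z→24,y→20 22:r→13,d→22,z→13,y→13 23:r→13,d→22,z→23,y→12 24:r→24,d→18,z→24,y→12 [Hopcroft].
'zzyr': N↓-sim [35, 28, 22, 10, 1] end={s7} ∉↓L; 4/4 single-dels accept.
'yrdy': N↓-sim [35, 28, 22, 7, 1] end={s7} rej; 4/4 del acc.
'zzzyd': N↓-sim [35, 28, 22, 13, 2, 1] end={s7} rej; 5/5 single-dels accept.
'yrydz': run [35, 28, 22, 16, 6, 1] end={s7} ∉↓L; 5/5 deletions ∈↓L.
4 words, ⪯-incomp.


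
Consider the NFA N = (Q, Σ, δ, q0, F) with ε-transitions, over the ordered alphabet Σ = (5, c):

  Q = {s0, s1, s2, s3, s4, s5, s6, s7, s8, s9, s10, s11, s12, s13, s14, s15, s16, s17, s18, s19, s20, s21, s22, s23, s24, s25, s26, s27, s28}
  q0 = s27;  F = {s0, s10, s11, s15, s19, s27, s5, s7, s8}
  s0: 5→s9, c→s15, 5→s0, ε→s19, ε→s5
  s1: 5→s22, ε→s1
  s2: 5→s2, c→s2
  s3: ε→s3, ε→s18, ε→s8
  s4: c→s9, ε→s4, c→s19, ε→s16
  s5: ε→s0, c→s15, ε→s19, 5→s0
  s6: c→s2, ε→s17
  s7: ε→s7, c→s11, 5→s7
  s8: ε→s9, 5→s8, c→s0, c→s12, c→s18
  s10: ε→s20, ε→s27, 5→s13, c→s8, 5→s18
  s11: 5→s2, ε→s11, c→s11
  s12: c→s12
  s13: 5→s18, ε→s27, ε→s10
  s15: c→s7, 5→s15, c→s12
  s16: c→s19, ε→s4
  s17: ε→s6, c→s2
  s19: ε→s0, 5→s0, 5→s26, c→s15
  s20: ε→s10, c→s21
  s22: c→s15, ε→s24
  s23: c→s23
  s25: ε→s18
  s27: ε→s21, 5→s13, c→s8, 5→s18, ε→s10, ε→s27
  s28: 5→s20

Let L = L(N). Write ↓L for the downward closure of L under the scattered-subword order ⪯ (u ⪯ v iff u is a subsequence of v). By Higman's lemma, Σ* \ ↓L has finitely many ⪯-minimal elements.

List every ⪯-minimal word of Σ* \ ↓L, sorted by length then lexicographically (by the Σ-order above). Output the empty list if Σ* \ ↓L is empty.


A = [ccccc5].

|Q|=29, |F|=9, |δ|=66 (27 ε).
min D↑ (7 st, q0=0, F={6}): 0:5→0,c→1 1:5→1,c→2 2:5→2,c→3 3:5→3,c→4 4:5→4,c→5 5:5→6,c→5 6:5→6,c→6.
'ccccc5': N↓-sim [17, 13, 11, 5, 4, 3, 1] end={s2} — reject; 6/6 del acc.
1 words, ⪯-incomp.


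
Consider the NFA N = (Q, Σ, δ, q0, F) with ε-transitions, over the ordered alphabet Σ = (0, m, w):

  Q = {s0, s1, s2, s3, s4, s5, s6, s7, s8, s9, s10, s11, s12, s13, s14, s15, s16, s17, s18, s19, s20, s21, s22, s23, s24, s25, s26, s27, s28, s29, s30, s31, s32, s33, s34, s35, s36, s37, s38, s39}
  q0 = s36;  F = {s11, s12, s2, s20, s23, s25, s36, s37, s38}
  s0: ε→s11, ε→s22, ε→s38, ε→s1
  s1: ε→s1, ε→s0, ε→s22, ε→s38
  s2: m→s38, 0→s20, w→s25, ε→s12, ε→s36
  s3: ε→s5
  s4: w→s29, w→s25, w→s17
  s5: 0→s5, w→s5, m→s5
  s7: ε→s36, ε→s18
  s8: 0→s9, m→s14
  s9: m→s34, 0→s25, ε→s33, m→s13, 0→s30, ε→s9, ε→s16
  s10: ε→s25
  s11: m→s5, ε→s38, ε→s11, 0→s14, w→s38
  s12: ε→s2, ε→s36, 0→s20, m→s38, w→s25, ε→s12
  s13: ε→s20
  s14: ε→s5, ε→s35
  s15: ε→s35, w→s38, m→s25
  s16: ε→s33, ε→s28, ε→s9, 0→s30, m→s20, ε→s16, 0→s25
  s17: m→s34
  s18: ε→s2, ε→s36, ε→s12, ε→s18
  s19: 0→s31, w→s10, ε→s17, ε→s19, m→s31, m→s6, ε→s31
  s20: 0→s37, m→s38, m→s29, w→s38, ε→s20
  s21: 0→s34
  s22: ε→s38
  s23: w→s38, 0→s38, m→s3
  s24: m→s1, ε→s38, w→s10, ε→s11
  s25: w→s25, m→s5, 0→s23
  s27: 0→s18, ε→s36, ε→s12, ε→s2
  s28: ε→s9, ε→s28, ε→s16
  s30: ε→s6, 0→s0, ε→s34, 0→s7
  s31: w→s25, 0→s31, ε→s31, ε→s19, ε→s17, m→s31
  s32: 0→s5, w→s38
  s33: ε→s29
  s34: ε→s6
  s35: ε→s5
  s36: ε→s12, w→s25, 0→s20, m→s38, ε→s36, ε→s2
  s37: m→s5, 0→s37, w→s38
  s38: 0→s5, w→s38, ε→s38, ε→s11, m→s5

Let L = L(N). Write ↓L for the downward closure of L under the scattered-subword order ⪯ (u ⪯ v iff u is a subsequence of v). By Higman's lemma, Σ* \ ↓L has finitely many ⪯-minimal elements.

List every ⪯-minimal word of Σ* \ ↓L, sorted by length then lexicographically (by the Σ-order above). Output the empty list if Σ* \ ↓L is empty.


|Q|=40, |F|=9, |δ|=121 (60 ε).
min D↑ (7 st, q0=0, F={5}): 0:0→1,m→2,w→3 1:0→4,m→2,w→2 2:0→5,m→5,w→2 3:0→6,m→5,w→3 4:0→4,m→5,w→2 5:0→5,m→5,w→5 6:0→2,m→5,w→2 [Hopcroft].
'm0': |S_i|=[14, 7, 3] end={s14,s35,s5} rej; 2/2 deletions ∈↓L.
'mm': N↓-sim [14, 7, 1] end={s5} — reject; 2/2 deletions ∈↓L.
'wm': run [14, 8, 2] end={s3,s5} rej; 2/2 del acc.
'00m': run [14, 10, 6, 1] end={s5} ∉↓L; 3/3 del acc.
'0w0': run [14, 10, 5, 3] end={s14,s35,s5} — reject; 3/3 del acc.
'w000': |S_i|=[14, 8, 7, 5, 3] end={s14,s35,s5} ∉↓L; 4/4 del acc.
6 words, ⪯-incomp.

min(Σ*\↓L) = [m0, mm, wm, 00m, 0w0, w000].


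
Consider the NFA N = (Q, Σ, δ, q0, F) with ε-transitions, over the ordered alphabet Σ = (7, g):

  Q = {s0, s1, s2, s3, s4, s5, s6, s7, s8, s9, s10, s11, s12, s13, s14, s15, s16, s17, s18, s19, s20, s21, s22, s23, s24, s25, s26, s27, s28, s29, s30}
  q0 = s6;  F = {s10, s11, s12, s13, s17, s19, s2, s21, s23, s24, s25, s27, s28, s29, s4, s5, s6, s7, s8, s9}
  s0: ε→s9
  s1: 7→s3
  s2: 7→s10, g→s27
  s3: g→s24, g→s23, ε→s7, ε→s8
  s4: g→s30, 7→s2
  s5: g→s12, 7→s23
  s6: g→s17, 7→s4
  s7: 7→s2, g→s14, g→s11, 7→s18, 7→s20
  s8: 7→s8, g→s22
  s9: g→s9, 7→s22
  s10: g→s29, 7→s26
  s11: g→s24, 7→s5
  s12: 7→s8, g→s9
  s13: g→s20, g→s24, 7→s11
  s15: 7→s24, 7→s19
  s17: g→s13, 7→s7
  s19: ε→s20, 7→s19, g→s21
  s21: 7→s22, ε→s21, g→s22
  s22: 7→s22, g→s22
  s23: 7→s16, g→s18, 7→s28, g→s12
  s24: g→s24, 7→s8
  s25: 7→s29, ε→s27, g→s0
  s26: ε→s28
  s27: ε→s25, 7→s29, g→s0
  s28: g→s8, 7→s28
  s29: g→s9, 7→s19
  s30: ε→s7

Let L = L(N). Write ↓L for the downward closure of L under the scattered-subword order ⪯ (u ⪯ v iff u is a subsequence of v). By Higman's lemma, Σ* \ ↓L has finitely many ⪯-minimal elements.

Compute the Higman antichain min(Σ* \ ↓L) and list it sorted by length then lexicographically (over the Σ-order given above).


|Q|=31, |F|=20, |δ|=62 (9 ε).
min D↑ (20 st, q0=0, F={16}): 0:7→1,g→2 1:7→3,g→4 2:7→4,g→5 3:7→6,g→7 4:7→3,g→8 5:7→8,g→9 6:7→10,g→11 7:7→11,g→12 8:7→13,g→9 9:7→14,g→9 10:7→10,g→14 11:7→15,g→12 12:7→16,g→12 13:7→17,g→18 14:7→14,g→16 15:7→15,g→19 16:7→16,g→16 17:7→10,g→18 18:7→14,g→12 19:7→16,g→16.
'77gg7': run [28, 25, 19, 12, 4, 1] end={s22} ∉↓L; 5/5 deletions ∈↓L.
'ggg7g': |S_i|=[28, 26, 20, 9, 2, 1] end={s22} ∉↓L; 5/5 deletions ∈↓L.
'7777gg': |S_i|=[28, 25, 19, 14, 8, 3, 1] end={s22} ∉↓L; 6/6 deletions ∈↓L.
3 obstructions.

min(Σ*\↓L) = [77gg7, ggg7g, 7777gg].


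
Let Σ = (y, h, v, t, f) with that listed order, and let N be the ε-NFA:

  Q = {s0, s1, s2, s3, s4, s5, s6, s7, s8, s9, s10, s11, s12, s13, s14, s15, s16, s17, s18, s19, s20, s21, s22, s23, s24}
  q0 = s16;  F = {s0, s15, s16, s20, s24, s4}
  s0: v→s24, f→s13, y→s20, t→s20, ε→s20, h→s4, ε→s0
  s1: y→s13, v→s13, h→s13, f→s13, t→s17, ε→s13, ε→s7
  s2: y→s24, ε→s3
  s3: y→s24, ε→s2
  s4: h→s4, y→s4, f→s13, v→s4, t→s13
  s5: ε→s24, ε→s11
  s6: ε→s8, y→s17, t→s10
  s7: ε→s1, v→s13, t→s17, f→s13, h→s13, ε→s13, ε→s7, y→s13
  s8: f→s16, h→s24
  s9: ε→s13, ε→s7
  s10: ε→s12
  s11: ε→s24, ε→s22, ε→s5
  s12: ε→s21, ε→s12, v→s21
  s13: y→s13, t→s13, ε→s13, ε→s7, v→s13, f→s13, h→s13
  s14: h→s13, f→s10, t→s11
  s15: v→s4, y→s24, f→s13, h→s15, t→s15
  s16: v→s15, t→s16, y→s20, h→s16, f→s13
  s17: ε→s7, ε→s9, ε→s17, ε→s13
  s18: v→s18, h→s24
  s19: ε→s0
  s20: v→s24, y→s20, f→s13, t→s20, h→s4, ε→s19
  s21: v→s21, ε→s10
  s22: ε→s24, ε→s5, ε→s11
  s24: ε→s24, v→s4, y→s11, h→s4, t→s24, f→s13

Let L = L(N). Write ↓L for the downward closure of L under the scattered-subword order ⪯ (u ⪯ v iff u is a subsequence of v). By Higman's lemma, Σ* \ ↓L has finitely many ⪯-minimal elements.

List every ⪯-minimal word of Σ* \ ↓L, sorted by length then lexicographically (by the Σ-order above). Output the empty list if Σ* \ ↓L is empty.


|Q|=25, |F|=6, |δ|=91 (33 ε).
min D↑ (6 st, q0=0, F={3}): 0:y→1,h→0,v→2,t→0,f→3 1:y→1,h→4,v→5,t→1,f→3 2:y→5,h→2,v→4,t→2,f→3 3:y→3,h→3,v→3,t→3,f→3 4:y→4,h→4,v→4,t→3,f→3 5:y→5,h→4,v→4,t→5,f→3.
'f': |S_i|=[15, 5] end={s1,s13,s17,s7,s9} — reject; 1/1 del acc.
'yht': |S_i|=[15, 13, 6, 5] end={s1,s13,s17,s7,s9} ∉↓L; 3/3 single-dels accept.
'vvt': N↓-sim [15, 11, 6, 5] end={s1,s13,s17,s7,s9} ∉↓L; 3/3 deletions ∈↓L.
3 words, ⪯-incomp.

A = [f, yht, vvt].


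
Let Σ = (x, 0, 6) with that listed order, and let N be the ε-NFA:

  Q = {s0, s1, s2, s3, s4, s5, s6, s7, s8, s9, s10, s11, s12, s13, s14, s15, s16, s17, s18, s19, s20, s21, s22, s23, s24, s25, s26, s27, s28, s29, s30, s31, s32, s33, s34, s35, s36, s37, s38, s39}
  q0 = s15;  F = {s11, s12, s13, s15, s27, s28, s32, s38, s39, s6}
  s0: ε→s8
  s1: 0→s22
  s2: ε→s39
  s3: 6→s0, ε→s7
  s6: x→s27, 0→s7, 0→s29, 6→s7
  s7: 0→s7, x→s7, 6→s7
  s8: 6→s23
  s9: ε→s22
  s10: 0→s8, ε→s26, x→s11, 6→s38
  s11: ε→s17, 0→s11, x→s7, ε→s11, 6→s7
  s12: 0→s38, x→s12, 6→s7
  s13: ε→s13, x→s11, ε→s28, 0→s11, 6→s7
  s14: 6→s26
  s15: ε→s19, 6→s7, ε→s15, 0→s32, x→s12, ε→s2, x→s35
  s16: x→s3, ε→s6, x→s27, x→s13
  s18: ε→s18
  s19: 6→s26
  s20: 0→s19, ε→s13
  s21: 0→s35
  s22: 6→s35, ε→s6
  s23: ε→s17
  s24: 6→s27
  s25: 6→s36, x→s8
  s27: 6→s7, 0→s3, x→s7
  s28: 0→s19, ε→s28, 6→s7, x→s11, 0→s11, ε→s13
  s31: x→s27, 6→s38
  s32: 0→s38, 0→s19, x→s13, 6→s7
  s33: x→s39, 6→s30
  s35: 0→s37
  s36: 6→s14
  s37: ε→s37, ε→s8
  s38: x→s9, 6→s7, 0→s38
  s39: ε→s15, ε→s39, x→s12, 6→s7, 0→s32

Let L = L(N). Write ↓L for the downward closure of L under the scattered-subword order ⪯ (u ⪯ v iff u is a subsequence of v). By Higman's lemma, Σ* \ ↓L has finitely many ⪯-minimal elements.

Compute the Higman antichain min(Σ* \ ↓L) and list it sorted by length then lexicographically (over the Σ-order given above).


Antichain: [6, x0x0, 0xxx, 0x0x, 00x0].

|Q|=40, |F|=10, |δ|=83 (23 ε).
min D↑ (9 st, q0=0, F={3}): 0:x→1,0→2,6→3 1:x→1,0→4,6→3 2:x→5,0→4,6→3 3:x→3,0→3,6→3 4:x→6,0→4,6→3 5:x→7,0→7,6→3 6:x→8,0→3,6→3 7:x→3,0→7,6→3 8:x→3,0→3,6→3.
'6': |S_i|=[24, 8] end={s0,s17,s23,s26,s35,s37,s7,s8} ∉↓L; 1/1 single-dels accept.
'x0x0': N↓-sim [24, 20, 17, 13, 8] end={s0,s17,s23,s29,s3,s37,s7,s8} — reject; 4/4 deletions ∈↓L.
'0xxx': run [24, 20, 18, 8, 1] end={s7} ∉↓L; 4/4 single-dels accept.
'0x0x': run [24, 20, 18, 11, 1] end={s7} ∉↓L; 4/4 single-dels accept.
'00x0': |S_i|=[24, 20, 17, 13, 8] end={s0,s17,s23,s29,s3,s37,s7,s8} rej; 4/4 del acc.
5 words, ⪯-incomp.


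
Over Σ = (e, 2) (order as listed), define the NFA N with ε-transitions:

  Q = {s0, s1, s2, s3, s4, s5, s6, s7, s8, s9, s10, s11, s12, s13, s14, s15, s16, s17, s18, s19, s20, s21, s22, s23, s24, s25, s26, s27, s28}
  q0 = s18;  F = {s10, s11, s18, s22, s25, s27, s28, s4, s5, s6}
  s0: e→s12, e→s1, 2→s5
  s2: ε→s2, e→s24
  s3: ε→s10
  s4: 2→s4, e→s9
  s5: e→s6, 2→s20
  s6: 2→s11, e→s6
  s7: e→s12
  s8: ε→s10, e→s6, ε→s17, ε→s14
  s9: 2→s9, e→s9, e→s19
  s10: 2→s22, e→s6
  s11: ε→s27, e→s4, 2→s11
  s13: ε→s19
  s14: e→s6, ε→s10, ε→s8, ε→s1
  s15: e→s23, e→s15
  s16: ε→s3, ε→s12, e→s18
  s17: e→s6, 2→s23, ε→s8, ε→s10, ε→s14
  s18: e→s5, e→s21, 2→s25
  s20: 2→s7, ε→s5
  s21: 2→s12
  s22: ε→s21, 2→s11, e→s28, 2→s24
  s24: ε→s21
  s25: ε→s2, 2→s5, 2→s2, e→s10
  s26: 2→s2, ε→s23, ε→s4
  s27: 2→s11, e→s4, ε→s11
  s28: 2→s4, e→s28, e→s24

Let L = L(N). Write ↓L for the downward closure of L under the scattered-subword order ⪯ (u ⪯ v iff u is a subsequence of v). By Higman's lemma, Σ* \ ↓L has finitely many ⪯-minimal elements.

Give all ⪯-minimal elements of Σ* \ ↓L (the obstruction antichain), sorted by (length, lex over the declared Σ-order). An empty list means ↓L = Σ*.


min(Σ*\↓L) = [ee2ee, 2e2e2e, 2e22ee, 22e2ee].

|Q|=29, |F|=10, |δ|=64 (22 ε).
min D↑ (10 st, q0=0, F={9}): 0:e→1,2→2 1:e→3,2→1 2:e→4,2→1 3:e→3,2→5 4:e→3,2→6 5:e→7,2→5 6:e→8,2→5 7:e→9,2→7 8:e→8,2→7 9:e→9,2→9 [Hopcroft].
'ee2ee': N↓-sim [18, 15, 10, 6, 3, 2] end={s19,s9} ∉↓L; 5/5 deletions ∈↓L.
'2e2e2e': |S_i|=[18, 17, 12, 10, 7, 4, 2] end={s19,s9} — reject; 6/6 deletions ∈↓L.
'2e22ee': |S_i|=[18, 17, 12, 10, 8, 3, 2] end={s19,s9} rej; 6/6 del acc.
'22e2ee': run [18, 17, 15, 10, 6, 3, 2] end={s19,s9} — reject; 6/6 deletions ∈↓L.
4 words, ⪯-incomp.


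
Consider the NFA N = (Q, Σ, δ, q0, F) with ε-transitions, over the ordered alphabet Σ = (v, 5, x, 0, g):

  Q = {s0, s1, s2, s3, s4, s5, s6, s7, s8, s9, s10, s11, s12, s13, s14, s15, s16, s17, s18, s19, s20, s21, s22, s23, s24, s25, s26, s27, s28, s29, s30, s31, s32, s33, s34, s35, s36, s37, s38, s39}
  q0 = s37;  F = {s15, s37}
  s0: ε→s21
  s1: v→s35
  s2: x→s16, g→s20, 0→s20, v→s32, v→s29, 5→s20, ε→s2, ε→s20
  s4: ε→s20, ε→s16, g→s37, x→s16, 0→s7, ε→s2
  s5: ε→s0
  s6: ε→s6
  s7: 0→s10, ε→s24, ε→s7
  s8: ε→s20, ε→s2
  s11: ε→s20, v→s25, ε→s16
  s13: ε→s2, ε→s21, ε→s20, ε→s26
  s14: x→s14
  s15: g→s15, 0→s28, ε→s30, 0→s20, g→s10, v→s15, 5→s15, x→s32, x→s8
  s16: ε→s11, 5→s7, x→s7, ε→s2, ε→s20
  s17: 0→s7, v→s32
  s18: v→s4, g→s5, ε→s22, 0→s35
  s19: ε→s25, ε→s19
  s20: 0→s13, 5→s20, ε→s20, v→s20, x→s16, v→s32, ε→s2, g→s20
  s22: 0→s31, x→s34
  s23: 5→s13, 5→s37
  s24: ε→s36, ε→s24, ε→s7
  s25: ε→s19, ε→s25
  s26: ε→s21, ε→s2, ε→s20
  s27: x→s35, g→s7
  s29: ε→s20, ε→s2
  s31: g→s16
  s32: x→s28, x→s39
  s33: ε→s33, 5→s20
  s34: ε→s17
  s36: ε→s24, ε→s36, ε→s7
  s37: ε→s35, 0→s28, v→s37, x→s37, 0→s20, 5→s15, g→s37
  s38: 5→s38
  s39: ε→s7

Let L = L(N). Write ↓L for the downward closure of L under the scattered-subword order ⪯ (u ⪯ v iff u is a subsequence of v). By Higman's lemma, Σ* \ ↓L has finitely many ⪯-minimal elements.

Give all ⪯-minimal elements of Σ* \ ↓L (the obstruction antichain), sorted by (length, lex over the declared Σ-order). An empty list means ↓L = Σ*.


min(Σ*\↓L) = [0, 5x].

|Q|=40, |F|=2, |δ|=95 (44 ε).
min D↑ (3 st, q0=0, F={2}): 0:v→0,5→1,x→0,0→2,g→0 1:v→1,5→1,x→2,0→2,g→1 2:v→2,5→2,x→2,0→2,g→2.
'0': N↓-sim [22, 17] end={s10,s11,s13,s16,s19,s2,s20,s21,s24,s25,s26,s28,…} rej; 1/1 single-dels accept.
'5x': N↓-sim [22, 20, 18] end={s10,s11,s13,s16,s19,s2,s20,s21,s24,s25,s26,s28,…} ∉↓L; 2/2 deletions ∈↓L.
2 minimals (antichain).


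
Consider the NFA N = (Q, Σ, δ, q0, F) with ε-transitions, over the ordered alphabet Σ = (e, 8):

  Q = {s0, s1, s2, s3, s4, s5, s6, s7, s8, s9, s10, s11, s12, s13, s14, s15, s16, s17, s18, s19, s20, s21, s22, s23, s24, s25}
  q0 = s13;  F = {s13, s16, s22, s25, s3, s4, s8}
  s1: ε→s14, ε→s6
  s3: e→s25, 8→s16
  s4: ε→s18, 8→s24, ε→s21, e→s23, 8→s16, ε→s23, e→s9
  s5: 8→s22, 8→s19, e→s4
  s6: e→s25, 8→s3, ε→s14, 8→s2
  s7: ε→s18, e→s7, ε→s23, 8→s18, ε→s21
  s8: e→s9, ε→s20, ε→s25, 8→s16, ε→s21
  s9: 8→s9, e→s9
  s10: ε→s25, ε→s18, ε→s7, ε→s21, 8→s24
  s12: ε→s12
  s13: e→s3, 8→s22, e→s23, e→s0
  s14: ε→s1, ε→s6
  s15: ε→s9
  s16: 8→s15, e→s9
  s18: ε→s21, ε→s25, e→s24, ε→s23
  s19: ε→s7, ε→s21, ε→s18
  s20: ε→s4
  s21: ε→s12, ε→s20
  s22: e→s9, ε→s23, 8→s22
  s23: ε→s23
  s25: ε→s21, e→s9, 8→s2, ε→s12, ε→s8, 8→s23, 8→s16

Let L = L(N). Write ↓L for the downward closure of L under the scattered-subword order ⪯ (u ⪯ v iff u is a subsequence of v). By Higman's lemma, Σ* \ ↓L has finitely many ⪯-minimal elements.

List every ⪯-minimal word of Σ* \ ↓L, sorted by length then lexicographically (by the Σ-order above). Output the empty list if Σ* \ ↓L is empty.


|Q|=26, |F|=7, |δ|=66 (34 ε).
min D↑ (6 st, q0=0, F={5}): 0:e→1,8→2 1:e→3,8→4 2:e→5,8→2 3:e→5,8→4 4:e→5,8→5 5:e→5,8→5.
'8e': run [17, 7, 1] end={s9} — reject; 2/2 single-dels accept.
'eee': N↓-sim [17, 15, 13, 3] end={s23,s24,s9} ∉↓L; 3/3 del acc.
'e88': run [17, 15, 6, 2] end={s15,s9} — reject; 3/3 del acc.
3 minimals (antichain).

A = [8e, eee, e88].


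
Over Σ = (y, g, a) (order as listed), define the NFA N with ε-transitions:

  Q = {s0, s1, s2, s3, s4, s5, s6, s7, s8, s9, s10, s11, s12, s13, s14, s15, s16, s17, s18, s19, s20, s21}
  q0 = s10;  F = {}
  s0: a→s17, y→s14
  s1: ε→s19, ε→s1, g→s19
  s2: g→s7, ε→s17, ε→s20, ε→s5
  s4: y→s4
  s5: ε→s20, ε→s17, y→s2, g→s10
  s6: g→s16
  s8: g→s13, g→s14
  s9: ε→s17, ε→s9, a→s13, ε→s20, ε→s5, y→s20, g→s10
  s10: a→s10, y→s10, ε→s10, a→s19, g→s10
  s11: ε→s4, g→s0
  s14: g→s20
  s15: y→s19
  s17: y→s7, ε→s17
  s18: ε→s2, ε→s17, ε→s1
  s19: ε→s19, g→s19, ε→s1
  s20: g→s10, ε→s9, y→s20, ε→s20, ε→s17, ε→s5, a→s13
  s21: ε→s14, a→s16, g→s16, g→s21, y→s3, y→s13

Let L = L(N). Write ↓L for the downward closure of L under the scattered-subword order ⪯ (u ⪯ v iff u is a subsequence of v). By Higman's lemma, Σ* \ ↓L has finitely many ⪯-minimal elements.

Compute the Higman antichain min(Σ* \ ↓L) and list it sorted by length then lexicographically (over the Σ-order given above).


|Q|=22, |F|=0, |δ|=54 (24 ε).
min D↑ (1 st, q0=0, F={0}): 0:y→0,g→0,a→0.
ε ∈ L(D↑) — L = ∅.

Antichain: [ε].
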